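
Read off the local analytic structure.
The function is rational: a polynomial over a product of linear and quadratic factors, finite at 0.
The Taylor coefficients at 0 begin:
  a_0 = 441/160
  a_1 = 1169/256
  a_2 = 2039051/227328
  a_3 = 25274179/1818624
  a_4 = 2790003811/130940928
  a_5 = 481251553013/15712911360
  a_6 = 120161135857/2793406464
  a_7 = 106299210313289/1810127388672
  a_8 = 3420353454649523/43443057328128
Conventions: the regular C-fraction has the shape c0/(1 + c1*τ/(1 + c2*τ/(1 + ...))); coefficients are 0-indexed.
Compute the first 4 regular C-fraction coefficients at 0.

The regular C-fraction coefficients are [441/160, -835/504, -119711/389277, 31363456705/11835108304].

Taylor coefficients (read off): a_0 = 441/160, a_1 = 1169/256, a_2 = 2039051/227328, a_3 = 25274179/1818624.
c0 = a_0 = 441/160. Peel one level at a time: if S = 1 + c*τ/S' with S'(0) = 1, then c is the τ-coefficient of S and S' = c*τ/(S - 1).
S_1 = c0/f = 1 + (-835/504)*τ + (-598555/1174824)*τ^2 + ...; c1 = -835/504.
S_2 = c1*τ/(S_1 - 1) = 1 + (-119711/389277)*τ + (4480493815/5497925904)*τ^2 + ...; c2 = -119711/389277.
S_3 = c2*τ/(S_2 - 1) = 1 + (31363456705/11835108304)*τ + ...; c3 = 31363456705/11835108304.


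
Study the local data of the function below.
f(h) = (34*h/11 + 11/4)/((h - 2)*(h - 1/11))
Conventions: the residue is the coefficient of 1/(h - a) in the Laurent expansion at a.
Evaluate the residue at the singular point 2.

At the order-1 pole 2 set g(h) = (h - (2))*f(h) = (34*h/11 + 11/4)/(h - 1/11).
Simple pole: residue = g(a) at a = 2, which is 131/28.

The residue is 131/28.


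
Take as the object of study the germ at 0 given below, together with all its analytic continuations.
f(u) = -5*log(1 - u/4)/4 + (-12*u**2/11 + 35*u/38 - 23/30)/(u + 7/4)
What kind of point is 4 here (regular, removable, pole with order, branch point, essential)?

The term (-5/4)*log(1 - u/(4)) has argument 1 - 4/(4) = 0 at 4: a logarithmic (infinitely-sheeted) branch point; the remaining terms are analytic or single-valued there.

The point is a logarithmic branch point.


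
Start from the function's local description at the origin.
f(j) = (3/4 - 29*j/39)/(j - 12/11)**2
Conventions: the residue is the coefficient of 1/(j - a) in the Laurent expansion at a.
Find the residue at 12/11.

At the order-2 pole 12/11 set g(j) = (j - (12/11))^2*f(j) = 3/4 - 29*j/39.
Order-2 pole: residue = g'(a); g'(12/11) = -29/39, so the residue is -29/39.

The residue is -29/39.


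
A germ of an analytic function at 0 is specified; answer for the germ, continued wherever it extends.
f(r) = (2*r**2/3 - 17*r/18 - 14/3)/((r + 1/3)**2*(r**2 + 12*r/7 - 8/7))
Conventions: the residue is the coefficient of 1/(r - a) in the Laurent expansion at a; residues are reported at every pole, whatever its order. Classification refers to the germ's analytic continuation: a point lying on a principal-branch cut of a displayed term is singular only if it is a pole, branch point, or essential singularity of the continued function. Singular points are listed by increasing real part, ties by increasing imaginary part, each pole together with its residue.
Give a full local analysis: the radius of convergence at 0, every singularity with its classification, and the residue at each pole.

Denominator factor (r**2 + 12*r/7 - 8/7): discriminant 368/49, real irrational roots -6/7 + (2/7)*sqrt(23) and -6/7 - (2/7)*sqrt(23); poles of order 1, moduli -6/7 + (2/7)*sqrt(23) and 6/7 + (2/7)*sqrt(23).
Denominator factor (r + 1/3)^2: pole of order 2 at -1/3, modulus 1/3.
The radius of convergence is the smallest modulus among the singular points: 1/3.
The factor r**2 + 12*r/7 - 8/7 splits as (r - a)(r - a') with a = -6/7 - (2/7)*sqrt(23), a' = -6/7 + (2/7)*sqrt(23). At the order-1 pole a set g(r) = (r - a)*f(r) = [(2*r**2/3 - 17*r/18 - 14/3)/(r + 1/3)**2] / (r - a').
Simple pole: residue = g(a) at a = -6/7 - (2/7)*sqrt(23), which is -53249/40804 + (240555/938492)*sqrt(23).
At the order-2 pole -1/3 set g(r) = (r - (-1/3))^2*f(r) = (2*r**2/3 - 17*r/18 - 14/3)/(r**2 + 12*r/7 - 8/7).
Order-2 pole: residue = g'(a); g'(-1/3) = 53249/20402, so the residue is 53249/20402.
The factor r**2 + 12*r/7 - 8/7 splits as (r - a)(r - a') with a = -6/7 + (2/7)*sqrt(23), a' = -6/7 - (2/7)*sqrt(23). At the order-1 pole a set g(r) = (r - a)*f(r) = [(2*r**2/3 - 17*r/18 - 14/3)/(r + 1/3)**2] / (r - a').
Simple pole: residue = g(a) at a = -6/7 + (2/7)*sqrt(23), which is -53249/40804 - (240555/938492)*sqrt(23).
List the singular points by increasing real part (a conjugate pair: the negative imaginary part first).

Radius of convergence at 0: 1/3.
At -6/7 - (2/7)*sqrt(23): a pole of order 1; residue -53249/40804 + (240555/938492)*sqrt(23).
At -1/3: a pole of order 2; residue 53249/20402.
At -6/7 + (2/7)*sqrt(23): a pole of order 1; residue -53249/40804 - (240555/938492)*sqrt(23).


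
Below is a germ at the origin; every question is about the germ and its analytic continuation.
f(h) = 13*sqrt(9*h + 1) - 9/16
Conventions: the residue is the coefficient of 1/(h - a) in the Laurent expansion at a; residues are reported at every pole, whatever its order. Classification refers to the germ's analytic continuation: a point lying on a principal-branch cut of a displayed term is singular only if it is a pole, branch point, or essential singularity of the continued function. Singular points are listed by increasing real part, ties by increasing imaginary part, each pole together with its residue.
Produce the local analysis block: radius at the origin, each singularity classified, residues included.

Radius of convergence at 0: 1/9.
At -1/9: an algebraic (square-root) branch point.

Branch term (13)*sqrt(1 - h/(-1/9)): its argument vanishes at h = -1/9, a square-root branch point, modulus 1/9.
The radius of convergence is the smallest modulus among the singular points: 1/9.


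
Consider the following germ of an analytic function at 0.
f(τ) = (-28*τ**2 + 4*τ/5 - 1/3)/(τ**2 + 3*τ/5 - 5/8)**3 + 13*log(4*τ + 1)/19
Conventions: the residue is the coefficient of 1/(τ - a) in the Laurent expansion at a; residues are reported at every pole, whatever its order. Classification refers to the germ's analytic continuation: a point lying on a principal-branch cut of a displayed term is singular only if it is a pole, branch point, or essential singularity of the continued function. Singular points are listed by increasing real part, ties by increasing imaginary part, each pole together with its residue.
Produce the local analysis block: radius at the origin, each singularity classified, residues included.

Radius of convergence at 0: 1/4.
At -3/10 - (1/20)*sqrt(286): a pole of order 3; residue -(268500/2924207)*sqrt(286).
At -1/4: a logarithmic branch point.
At -3/10 + (1/20)*sqrt(286): a pole of order 3; residue (268500/2924207)*sqrt(286).


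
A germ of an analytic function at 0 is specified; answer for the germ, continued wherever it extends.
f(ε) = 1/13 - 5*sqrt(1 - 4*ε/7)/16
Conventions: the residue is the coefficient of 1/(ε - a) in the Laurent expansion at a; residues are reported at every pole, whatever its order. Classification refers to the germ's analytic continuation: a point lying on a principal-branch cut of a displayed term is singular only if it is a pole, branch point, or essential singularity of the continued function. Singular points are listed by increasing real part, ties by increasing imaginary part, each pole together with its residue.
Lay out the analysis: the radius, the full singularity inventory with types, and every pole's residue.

Branch term (-5/16)*sqrt(1 - ε/(7/4)): its argument vanishes at ε = 7/4, a square-root branch point, modulus 7/4.
The radius of convergence is the smallest modulus among the singular points: 7/4.

Radius of convergence at 0: 7/4.
At 7/4: an algebraic (square-root) branch point.


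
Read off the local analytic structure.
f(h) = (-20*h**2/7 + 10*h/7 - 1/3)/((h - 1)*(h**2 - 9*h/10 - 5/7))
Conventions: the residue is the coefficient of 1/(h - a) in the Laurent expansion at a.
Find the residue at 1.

The residue is 370/129.

At the order-1 pole 1 set g(h) = (h - (1))*f(h) = (-20*h**2/7 + 10*h/7 - 1/3)/(h**2 - 9*h/10 - 5/7).
Simple pole: residue = g(a) at a = 1, which is 370/129.


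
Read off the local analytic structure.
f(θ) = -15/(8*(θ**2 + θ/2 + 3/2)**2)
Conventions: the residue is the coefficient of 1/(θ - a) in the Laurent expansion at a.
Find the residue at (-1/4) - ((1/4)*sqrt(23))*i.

The factor θ**2 + θ/2 + 3/2 splits as (θ - a)(θ - a') with a = (-1/4) - ((1/4)*sqrt(23))*i, a' = (-1/4) + ((1/4)*sqrt(23))*i. At the order-2 pole a set g(θ) = (θ - a)^2*f(θ) = [-15/8] / (θ - a')^2.
Order-2 pole: residue = g'(a); g'((-1/4) - ((1/4)*sqrt(23))*i) = -((30/529)*sqrt(23))*i, so the residue is -((30/529)*sqrt(23))*i.

The residue is -((30/529)*sqrt(23))*i.


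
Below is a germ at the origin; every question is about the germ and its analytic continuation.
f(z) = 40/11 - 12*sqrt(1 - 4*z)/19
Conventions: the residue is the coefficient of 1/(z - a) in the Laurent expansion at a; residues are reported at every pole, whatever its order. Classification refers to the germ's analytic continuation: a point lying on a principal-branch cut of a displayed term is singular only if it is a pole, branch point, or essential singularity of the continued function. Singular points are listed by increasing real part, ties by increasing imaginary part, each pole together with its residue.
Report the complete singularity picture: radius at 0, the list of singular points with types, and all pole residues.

Radius of convergence at 0: 1/4.
At 1/4: an algebraic (square-root) branch point.

Branch term (-12/19)*sqrt(1 - z/(1/4)): its argument vanishes at z = 1/4, a square-root branch point, modulus 1/4.
The radius of convergence is the smallest modulus among the singular points: 1/4.


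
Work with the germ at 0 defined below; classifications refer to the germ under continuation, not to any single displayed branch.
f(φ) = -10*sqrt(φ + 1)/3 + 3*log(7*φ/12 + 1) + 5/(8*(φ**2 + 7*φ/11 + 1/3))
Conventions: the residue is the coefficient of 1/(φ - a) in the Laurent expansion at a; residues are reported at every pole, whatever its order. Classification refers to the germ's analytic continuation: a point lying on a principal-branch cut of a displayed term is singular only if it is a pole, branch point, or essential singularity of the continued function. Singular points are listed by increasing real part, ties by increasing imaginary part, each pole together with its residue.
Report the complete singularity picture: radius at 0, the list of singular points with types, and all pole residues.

Denominator factor (φ**2 + 7*φ/11 + 1/3): discriminant -337/363, complex-conjugate roots (-7/22) + ((1/66)*sqrt(1011))*i and (-7/22) - ((1/66)*sqrt(1011))*i; poles of order 1, moduli (1/3)*sqrt(3) and (1/3)*sqrt(3).
Branch term (3)*log(1 - φ/(-12/7)): its argument vanishes at φ = -12/7, a logarithmic branch point, modulus 12/7.
Branch term (-10/3)*sqrt(1 - φ/(-1)): its argument vanishes at φ = -1, a square-root branch point, modulus 1.
The radius of convergence is the smallest modulus among the singular points: (1/3)*sqrt(3).
The branch terms are analytic at (-7/22) - ((1/66)*sqrt(1011))*i and contribute nothing to the residue; only the rational part matters.
The factor φ**2 + 7*φ/11 + 1/3 splits as (φ - a)(φ - a') with a = (-7/22) - ((1/66)*sqrt(1011))*i, a' = (-7/22) + ((1/66)*sqrt(1011))*i. At the order-1 pole a set g(φ) = (φ - a)*(rational part) = [5/8] / (φ - a').
Simple pole: residue = g(a) at a = (-7/22) - ((1/66)*sqrt(1011))*i, which is ((55/2696)*sqrt(1011))*i.
The branch terms are analytic at (-7/22) + ((1/66)*sqrt(1011))*i and contribute nothing to the residue; only the rational part matters.
The factor φ**2 + 7*φ/11 + 1/3 splits as (φ - a)(φ - a') with a = (-7/22) + ((1/66)*sqrt(1011))*i, a' = (-7/22) - ((1/66)*sqrt(1011))*i. At the order-1 pole a set g(φ) = (φ - a)*(rational part) = [5/8] / (φ - a').
Simple pole: residue = g(a) at a = (-7/22) + ((1/66)*sqrt(1011))*i, which is -((55/2696)*sqrt(1011))*i.
List the singular points by increasing real part (a conjugate pair: the negative imaginary part first).

Radius of convergence at 0: (1/3)*sqrt(3).
At -12/7: a logarithmic branch point.
At -1: an algebraic (square-root) branch point.
At (-7/22) - ((1/66)*sqrt(1011))*i: a pole of order 1; residue ((55/2696)*sqrt(1011))*i.
At (-7/22) + ((1/66)*sqrt(1011))*i: a pole of order 1; residue -((55/2696)*sqrt(1011))*i.


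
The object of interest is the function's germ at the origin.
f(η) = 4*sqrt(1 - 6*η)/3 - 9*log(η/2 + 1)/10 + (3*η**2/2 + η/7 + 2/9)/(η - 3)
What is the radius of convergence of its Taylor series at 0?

The radius of convergence is 1/6.

Denominator factor (η - 3): pole of order 1 at 3, modulus 3.
Branch term (4/3)*sqrt(1 - η/(1/6)): its argument vanishes at η = 1/6, a square-root branch point, modulus 1/6.
Branch term (-9/10)*log(1 - η/(-2)): its argument vanishes at η = -2, a logarithmic branch point, modulus 2.
The radius of convergence is the smallest modulus among the singular points: 1/6.


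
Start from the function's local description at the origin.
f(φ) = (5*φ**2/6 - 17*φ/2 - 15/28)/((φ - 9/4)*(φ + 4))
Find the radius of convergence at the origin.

Denominator factor (φ - 9/4): pole of order 1 at 9/4, modulus 9/4.
Denominator factor (φ + 4): pole of order 1 at -4, modulus 4.
The radius of convergence is the smallest modulus among the singular points: 9/4.

The radius of convergence is 9/4.


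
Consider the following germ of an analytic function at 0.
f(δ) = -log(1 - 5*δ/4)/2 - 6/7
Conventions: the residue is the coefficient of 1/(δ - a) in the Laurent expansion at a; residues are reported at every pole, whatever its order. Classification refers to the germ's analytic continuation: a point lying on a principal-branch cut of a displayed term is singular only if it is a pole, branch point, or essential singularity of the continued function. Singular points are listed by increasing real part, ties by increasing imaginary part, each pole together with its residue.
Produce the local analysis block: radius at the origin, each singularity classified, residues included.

Radius of convergence at 0: 4/5.
At 4/5: a logarithmic branch point.

Branch term (-1/2)*log(1 - δ/(4/5)): its argument vanishes at δ = 4/5, a logarithmic branch point, modulus 4/5.
The radius of convergence is the smallest modulus among the singular points: 4/5.


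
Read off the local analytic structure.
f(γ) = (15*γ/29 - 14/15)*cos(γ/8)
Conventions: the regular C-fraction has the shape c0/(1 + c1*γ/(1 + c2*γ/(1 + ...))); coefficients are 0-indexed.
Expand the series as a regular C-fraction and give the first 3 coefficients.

The regular C-fraction coefficients are [-14/15, 225/406, -1661209/2923200].

Taylor coefficients (expand at 0): a_0 = -14/15, a_1 = 15/29, a_2 = 7/960.
c0 = a_0 = -14/15. Peel one level at a time: if S = 1 + c*γ/S' with S'(0) = 1, then c is the γ-coefficient of S and S' = c*γ/(S - 1).
S_1 = c0/f = 1 + (225/406)*γ + (1661209/5274752)*γ^2 + ...; c1 = 225/406.
S_2 = c1*γ/(S_1 - 1) = 1 + (-1661209/2923200)*γ + ...; c2 = -1661209/2923200.


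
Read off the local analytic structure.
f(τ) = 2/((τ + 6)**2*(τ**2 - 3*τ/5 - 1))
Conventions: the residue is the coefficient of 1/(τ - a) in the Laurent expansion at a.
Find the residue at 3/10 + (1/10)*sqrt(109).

The factor τ**2 - 3*τ/5 - 1 splits as (τ - a)(τ - a') with a = 3/10 + (1/10)*sqrt(109), a' = 3/10 - (1/10)*sqrt(109). At the order-1 pole a set g(τ) = (τ - a)*f(τ) = [2/(τ + 6)**2] / (τ - a').
Simple pole: residue = g(a) at a = 3/10 + (1/10)*sqrt(109), which is -315/37249 + (10195/4060141)*sqrt(109).

The residue is -315/37249 + (10195/4060141)*sqrt(109).


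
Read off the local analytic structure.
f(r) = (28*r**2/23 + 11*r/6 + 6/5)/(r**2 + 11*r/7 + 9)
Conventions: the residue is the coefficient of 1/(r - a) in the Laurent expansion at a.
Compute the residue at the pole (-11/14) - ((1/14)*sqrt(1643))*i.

The residue is (-11/276) - ((93643/2267340)*sqrt(1643))*i.

The factor r**2 + 11*r/7 + 9 splits as (r - a)(r - a') with a = (-11/14) - ((1/14)*sqrt(1643))*i, a' = (-11/14) + ((1/14)*sqrt(1643))*i. At the order-1 pole a set g(r) = (r - a)*f(r) = [28*r**2/23 + 11*r/6 + 6/5] / (r - a').
Simple pole: residue = g(a) at a = (-11/14) - ((1/14)*sqrt(1643))*i, which is (-11/276) - ((93643/2267340)*sqrt(1643))*i.


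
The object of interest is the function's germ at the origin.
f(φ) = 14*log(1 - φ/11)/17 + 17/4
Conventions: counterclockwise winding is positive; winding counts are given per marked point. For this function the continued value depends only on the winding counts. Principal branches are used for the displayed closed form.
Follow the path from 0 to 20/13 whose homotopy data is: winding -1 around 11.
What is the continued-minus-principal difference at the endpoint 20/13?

The rational part is single-valued and drops out of the difference; each branch term changes only by its own monodromy.
(14/17)*log(1 - φ/(11)): each positive loop around 11 adds 2*pi*i to the log, so winding -1 contributes (14/17)*(-1)*2*pi*i = -(28/17)*pi*i.
Summing the contributions at φ = 20/13 gives -(28/17)*pi*i.

Continued minus principal equals -(28/17)*pi*i.


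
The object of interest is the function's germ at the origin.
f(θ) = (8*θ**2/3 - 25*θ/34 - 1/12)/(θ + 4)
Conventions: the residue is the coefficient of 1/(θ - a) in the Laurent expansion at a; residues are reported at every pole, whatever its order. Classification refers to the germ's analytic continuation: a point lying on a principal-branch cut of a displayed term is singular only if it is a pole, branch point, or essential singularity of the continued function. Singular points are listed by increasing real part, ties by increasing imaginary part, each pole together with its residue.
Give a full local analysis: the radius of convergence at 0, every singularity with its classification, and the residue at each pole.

Denominator factor (θ + 4): pole of order 1 at -4, modulus 4.
The radius of convergence is the smallest modulus among the singular points: 4.
At the order-1 pole -4 set g(θ) = (θ - (-4))*f(θ) = 8*θ**2/3 - 25*θ/34 - 1/12.
Simple pole: residue = g(a) at a = -4, which is 9287/204.

Radius of convergence at 0: 4.
At -4: a pole of order 1; residue 9287/204.


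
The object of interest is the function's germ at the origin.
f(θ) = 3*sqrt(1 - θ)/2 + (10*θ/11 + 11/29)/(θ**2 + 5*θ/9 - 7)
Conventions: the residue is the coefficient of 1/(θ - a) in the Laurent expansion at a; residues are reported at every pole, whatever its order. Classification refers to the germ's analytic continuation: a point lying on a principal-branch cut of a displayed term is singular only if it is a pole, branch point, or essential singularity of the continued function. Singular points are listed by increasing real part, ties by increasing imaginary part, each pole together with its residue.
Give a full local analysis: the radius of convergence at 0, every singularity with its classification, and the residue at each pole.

Denominator factor (θ**2 + 5*θ/9 - 7): discriminant 2293/81, real irrational roots -5/18 + (1/18)*sqrt(2293) and -5/18 - (1/18)*sqrt(2293); poles of order 1, moduli -5/18 + (1/18)*sqrt(2293) and 5/18 + (1/18)*sqrt(2293).
Branch term (3/2)*sqrt(1 - θ/(1)): its argument vanishes at θ = 1, a square-root branch point, modulus 1.
The radius of convergence is the smallest modulus among the singular points: 1.
The branch term is analytic at -5/18 - (1/18)*sqrt(2293) and contributes nothing to the residue; only the rational part matters.
The factor θ**2 + 5*θ/9 - 7 splits as (θ - a)(θ - a') with a = -5/18 - (1/18)*sqrt(2293), a' = -5/18 + (1/18)*sqrt(2293). At the order-1 pole a set g(θ) = (θ - a)*(rational part) = [10*θ/11 + 11/29] / (θ - a').
Simple pole: residue = g(a) at a = -5/18 - (1/18)*sqrt(2293), which is 5/11 - (364/731467)*sqrt(2293).
The branch term is analytic at -5/18 + (1/18)*sqrt(2293) and contributes nothing to the residue; only the rational part matters.
The factor θ**2 + 5*θ/9 - 7 splits as (θ - a)(θ - a') with a = -5/18 + (1/18)*sqrt(2293), a' = -5/18 - (1/18)*sqrt(2293). At the order-1 pole a set g(θ) = (θ - a)*(rational part) = [10*θ/11 + 11/29] / (θ - a').
Simple pole: residue = g(a) at a = -5/18 + (1/18)*sqrt(2293), which is 5/11 + (364/731467)*sqrt(2293).
List the singular points by increasing real part (a conjugate pair: the negative imaginary part first).

Radius of convergence at 0: 1.
At -5/18 - (1/18)*sqrt(2293): a pole of order 1; residue 5/11 - (364/731467)*sqrt(2293).
At 1: an algebraic (square-root) branch point.
At -5/18 + (1/18)*sqrt(2293): a pole of order 1; residue 5/11 + (364/731467)*sqrt(2293).


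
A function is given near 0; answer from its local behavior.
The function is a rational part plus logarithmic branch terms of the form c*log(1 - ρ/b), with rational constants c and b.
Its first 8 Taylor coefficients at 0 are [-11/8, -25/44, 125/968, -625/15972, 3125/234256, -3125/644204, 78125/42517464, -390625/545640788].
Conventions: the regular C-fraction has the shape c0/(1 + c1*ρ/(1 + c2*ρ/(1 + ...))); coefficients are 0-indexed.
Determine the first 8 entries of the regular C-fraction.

Taylor coefficients (read off): a_0 = -11/8, a_1 = -25/44, a_2 = 125/968, a_3 = -625/15972, a_4 = 3125/234256, a_5 = -3125/644204, a_6 = 78125/42517464, a_7 = -390625/545640788.
c0 = a_0 = -11/8. Peel one level at a time: if S = 1 + c*ρ/S' with S'(0) = 1, then c is the ρ-coefficient of S and S' = c*ρ/(S - 1).
S_1 = c0/f = 1 + (-50/121)*ρ + (3875/14641)*ρ^2 + ...; c1 = -50/121.
S_2 = c1*ρ/(S_1 - 1) = 1 + (155/242)*ρ + (-25/1452)*ρ^2 + ...; c2 = 155/242.
S_3 = c2*ρ/(S_2 - 1) = 1 + (5/186)*ρ + (-1025/190278)*ρ^2 + ...; c3 = 5/186.
S_4 = c3*ρ/(S_3 - 1) = 1 + (205/1023)*ρ + (-5/363)*ρ^2 + ...; c4 = 205/1023.
S_5 = c4*ρ/(S_4 - 1) = 1 + (31/451)*ρ + (-403/36982)*ρ^2 + ...; c5 = 31/451.
S_6 = c5*ρ/(S_5 - 1) = 1 + (13/82)*ρ + (-45/3388)*ρ^2 + ...; c6 = 13/82.
S_7 = c6*ρ/(S_6 - 1) = 1 + (1845/22022)*ρ + ...; c7 = 1845/22022.

The regular C-fraction coefficients are [-11/8, -50/121, 155/242, 5/186, 205/1023, 31/451, 13/82, 1845/22022].


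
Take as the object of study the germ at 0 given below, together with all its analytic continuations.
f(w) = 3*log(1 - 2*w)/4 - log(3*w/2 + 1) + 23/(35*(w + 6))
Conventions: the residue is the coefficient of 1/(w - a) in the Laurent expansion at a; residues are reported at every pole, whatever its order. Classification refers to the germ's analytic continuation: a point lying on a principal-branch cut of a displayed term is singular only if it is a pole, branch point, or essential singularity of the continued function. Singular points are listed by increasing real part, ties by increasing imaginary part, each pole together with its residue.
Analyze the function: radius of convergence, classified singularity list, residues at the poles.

Radius of convergence at 0: 1/2.
At -6: a pole of order 1; residue 23/35.
At -2/3: a logarithmic branch point.
At 1/2: a logarithmic branch point.

Denominator factor (w + 6): pole of order 1 at -6, modulus 6.
Branch term (-1)*log(1 - w/(-2/3)): its argument vanishes at w = -2/3, a logarithmic branch point, modulus 2/3.
Branch term (3/4)*log(1 - w/(1/2)): its argument vanishes at w = 1/2, a logarithmic branch point, modulus 1/2.
The radius of convergence is the smallest modulus among the singular points: 1/2.
The branch terms are analytic at -6 and contribute nothing to the residue; only the rational part matters.
At the order-1 pole -6 set g(w) = (w - (-6))*(rational part) = 23/35.
Simple pole: residue = g(a) at a = -6, which is 23/35.
List the singular points by increasing real part (a conjugate pair: the negative imaginary part first).


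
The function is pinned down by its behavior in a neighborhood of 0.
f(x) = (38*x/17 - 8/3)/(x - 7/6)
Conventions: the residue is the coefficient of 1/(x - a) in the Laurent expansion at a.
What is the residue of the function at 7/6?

At the order-1 pole 7/6 set g(x) = (x - (7/6))*f(x) = 38*x/17 - 8/3.
Simple pole: residue = g(a) at a = 7/6, which is -1/17.

The residue is -1/17.


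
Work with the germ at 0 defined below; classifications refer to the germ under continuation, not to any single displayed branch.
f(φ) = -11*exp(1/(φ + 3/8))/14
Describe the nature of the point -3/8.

The exponent 1/(φ - (-3/8)) has a pole at -3/8, so exp(1/(φ - (-3/8))) takes every nonzero value near it: an essential singularity (not a pole of any order).

The point is an essential singularity.


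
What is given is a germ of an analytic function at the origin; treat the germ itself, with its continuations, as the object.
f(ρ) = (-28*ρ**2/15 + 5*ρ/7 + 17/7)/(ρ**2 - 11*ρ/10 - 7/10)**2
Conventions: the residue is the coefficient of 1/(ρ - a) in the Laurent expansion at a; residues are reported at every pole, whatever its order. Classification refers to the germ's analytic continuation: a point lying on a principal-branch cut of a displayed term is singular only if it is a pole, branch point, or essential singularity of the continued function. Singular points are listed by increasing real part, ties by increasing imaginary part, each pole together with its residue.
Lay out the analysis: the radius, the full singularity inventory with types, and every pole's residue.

Denominator factor (ρ**2 - 11*ρ/10 - 7/10)^2: discriminant 401/100, real irrational roots 11/20 + (1/20)*sqrt(401) and 11/20 - (1/20)*sqrt(401); poles of order 2, moduli 11/20 + (1/20)*sqrt(401) and -11/20 + (1/20)*sqrt(401).
The radius of convergence is the smallest modulus among the singular points: -11/20 + (1/20)*sqrt(401).
The factor ρ**2 - 11*ρ/10 - 7/10 splits as (ρ - a)(ρ - a') with a = 11/20 - (1/20)*sqrt(401), a' = 11/20 + (1/20)*sqrt(401). At the order-2 pole a set g(ρ) = (ρ - a)^2*f(ρ) = [-28*ρ**2/15 + 5*ρ/7 + 17/7] / (ρ - a')^2.
Order-2 pole: residue = g'(a); g'(11/20 - (1/20)*sqrt(401)) = (173380/3376821)*sqrt(401), so the residue is (173380/3376821)*sqrt(401).
The factor ρ**2 - 11*ρ/10 - 7/10 splits as (ρ - a)(ρ - a') with a = 11/20 + (1/20)*sqrt(401), a' = 11/20 - (1/20)*sqrt(401). At the order-2 pole a set g(ρ) = (ρ - a)^2*f(ρ) = [-28*ρ**2/15 + 5*ρ/7 + 17/7] / (ρ - a')^2.
Order-2 pole: residue = g'(a); g'(11/20 + (1/20)*sqrt(401)) = -(173380/3376821)*sqrt(401), so the residue is -(173380/3376821)*sqrt(401).
List the singular points by increasing real part (a conjugate pair: the negative imaginary part first).

Radius of convergence at 0: -11/20 + (1/20)*sqrt(401).
At 11/20 - (1/20)*sqrt(401): a pole of order 2; residue (173380/3376821)*sqrt(401).
At 11/20 + (1/20)*sqrt(401): a pole of order 2; residue -(173380/3376821)*sqrt(401).


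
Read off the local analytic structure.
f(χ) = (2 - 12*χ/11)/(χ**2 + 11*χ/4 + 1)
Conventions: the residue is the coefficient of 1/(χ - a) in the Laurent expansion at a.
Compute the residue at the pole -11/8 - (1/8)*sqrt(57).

The residue is -6/11 - (14/57)*sqrt(57).

The factor χ**2 + 11*χ/4 + 1 splits as (χ - a)(χ - a') with a = -11/8 - (1/8)*sqrt(57), a' = -11/8 + (1/8)*sqrt(57). At the order-1 pole a set g(χ) = (χ - a)*f(χ) = [2 - 12*χ/11] / (χ - a').
Simple pole: residue = g(a) at a = -11/8 - (1/8)*sqrt(57), which is -6/11 - (14/57)*sqrt(57).


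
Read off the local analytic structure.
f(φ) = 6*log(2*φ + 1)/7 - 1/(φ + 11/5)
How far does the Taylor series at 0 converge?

The radius of convergence is 1/2.

Denominator factor (φ + 11/5): pole of order 1 at -11/5, modulus 11/5.
Branch term (6/7)*log(1 - φ/(-1/2)): its argument vanishes at φ = -1/2, a logarithmic branch point, modulus 1/2.
The radius of convergence is the smallest modulus among the singular points: 1/2.


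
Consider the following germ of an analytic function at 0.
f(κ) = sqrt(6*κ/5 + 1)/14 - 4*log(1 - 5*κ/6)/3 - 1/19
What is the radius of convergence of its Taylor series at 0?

The radius of convergence is 5/6.

Branch term (1/14)*sqrt(1 - κ/(-5/6)): its argument vanishes at κ = -5/6, a square-root branch point, modulus 5/6.
Branch term (-4/3)*log(1 - κ/(6/5)): its argument vanishes at κ = 6/5, a logarithmic branch point, modulus 6/5.
The radius of convergence is the smallest modulus among the singular points: 5/6.


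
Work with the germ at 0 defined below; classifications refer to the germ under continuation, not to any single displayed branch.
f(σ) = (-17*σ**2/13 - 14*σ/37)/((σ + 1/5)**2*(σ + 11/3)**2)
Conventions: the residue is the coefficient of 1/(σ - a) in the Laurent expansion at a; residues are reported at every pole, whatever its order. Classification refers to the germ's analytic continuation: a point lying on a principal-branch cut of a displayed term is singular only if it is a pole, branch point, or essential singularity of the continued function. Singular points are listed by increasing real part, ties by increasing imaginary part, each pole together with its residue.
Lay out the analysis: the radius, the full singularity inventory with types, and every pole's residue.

Radius of convergence at 0: 1/5.
At -11/3: a pole of order 2; residue -369225/33816224.
At -1/5: a pole of order 2; residue 369225/33816224.

Denominator factor (σ + 11/3)^2: pole of order 2 at -11/3, modulus 11/3.
Denominator factor (σ + 1/5)^2: pole of order 2 at -1/5, modulus 1/5.
The radius of convergence is the smallest modulus among the singular points: 1/5.
At the order-2 pole -11/3 set g(σ) = (σ - (-11/3))^2*f(σ) = (-17*σ**2/13 - 14*σ/37)/(σ + 1/5)**2.
Order-2 pole: residue = g'(a); g'(-11/3) = -369225/33816224, so the residue is -369225/33816224.
At the order-2 pole -1/5 set g(σ) = (σ - (-1/5))^2*f(σ) = (-17*σ**2/13 - 14*σ/37)/(σ + 11/3)**2.
Order-2 pole: residue = g'(a); g'(-1/5) = 369225/33816224, so the residue is 369225/33816224.
List the singular points by increasing real part (a conjugate pair: the negative imaginary part first).


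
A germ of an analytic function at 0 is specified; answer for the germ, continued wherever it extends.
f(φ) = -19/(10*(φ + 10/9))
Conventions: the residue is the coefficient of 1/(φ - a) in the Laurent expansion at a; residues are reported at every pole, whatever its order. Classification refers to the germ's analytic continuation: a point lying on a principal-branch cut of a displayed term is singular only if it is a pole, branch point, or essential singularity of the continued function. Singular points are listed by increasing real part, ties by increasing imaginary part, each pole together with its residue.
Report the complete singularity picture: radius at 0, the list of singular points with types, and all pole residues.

Radius of convergence at 0: 10/9.
At -10/9: a pole of order 1; residue -19/10.

Denominator factor (φ + 10/9): pole of order 1 at -10/9, modulus 10/9.
The radius of convergence is the smallest modulus among the singular points: 10/9.
At the order-1 pole -10/9 set g(φ) = (φ - (-10/9))*f(φ) = -19/10.
Simple pole: residue = g(a) at a = -10/9, which is -19/10.


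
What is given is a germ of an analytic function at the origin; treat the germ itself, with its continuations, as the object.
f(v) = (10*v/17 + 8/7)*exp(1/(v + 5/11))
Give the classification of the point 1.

There is no denominator, hence no pole anywhere.
The essential point of exp(1/(v - (-5/11))) is -5/11, not 1.
So the germ continues analytically to 1.

The point is a regular point.


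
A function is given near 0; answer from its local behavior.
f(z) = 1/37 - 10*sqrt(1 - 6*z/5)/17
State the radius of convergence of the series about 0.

Branch term (-10/17)*sqrt(1 - z/(5/6)): its argument vanishes at z = 5/6, a square-root branch point, modulus 5/6.
The radius of convergence is the smallest modulus among the singular points: 5/6.

The radius of convergence is 5/6.


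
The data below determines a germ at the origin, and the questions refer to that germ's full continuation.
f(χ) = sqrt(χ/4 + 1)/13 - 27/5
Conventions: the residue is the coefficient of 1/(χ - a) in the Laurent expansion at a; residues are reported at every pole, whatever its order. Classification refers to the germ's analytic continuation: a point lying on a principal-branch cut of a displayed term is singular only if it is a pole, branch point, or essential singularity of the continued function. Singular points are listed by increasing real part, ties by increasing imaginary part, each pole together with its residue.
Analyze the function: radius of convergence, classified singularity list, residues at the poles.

Radius of convergence at 0: 4.
At -4: an algebraic (square-root) branch point.

Branch term (1/13)*sqrt(1 - χ/(-4)): its argument vanishes at χ = -4, a square-root branch point, modulus 4.
The radius of convergence is the smallest modulus among the singular points: 4.


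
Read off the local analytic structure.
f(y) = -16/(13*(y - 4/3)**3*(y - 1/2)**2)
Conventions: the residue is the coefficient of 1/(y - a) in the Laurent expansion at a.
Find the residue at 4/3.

The residue is -62208/8125.

At the order-3 pole 4/3 set g(y) = (y - (4/3))^3*f(y) = -16/(13*(y - 1/2)**2).
Order-3 pole: residue = g''(a)/2; g''(4/3) = -124416/8125, so the residue is -62208/8125.


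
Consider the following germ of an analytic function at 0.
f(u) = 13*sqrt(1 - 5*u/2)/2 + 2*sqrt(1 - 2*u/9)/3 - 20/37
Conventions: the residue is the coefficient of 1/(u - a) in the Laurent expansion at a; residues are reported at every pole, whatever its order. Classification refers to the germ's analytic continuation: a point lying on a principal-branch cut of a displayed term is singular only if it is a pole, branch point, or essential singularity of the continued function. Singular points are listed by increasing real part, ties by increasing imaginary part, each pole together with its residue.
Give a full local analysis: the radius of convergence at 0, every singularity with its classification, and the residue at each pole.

Radius of convergence at 0: 2/5.
At 2/5: an algebraic (square-root) branch point.
At 9/2: an algebraic (square-root) branch point.

Branch term (2/3)*sqrt(1 - u/(9/2)): its argument vanishes at u = 9/2, a square-root branch point, modulus 9/2.
Branch term (13/2)*sqrt(1 - u/(2/5)): its argument vanishes at u = 2/5, a square-root branch point, modulus 2/5.
The radius of convergence is the smallest modulus among the singular points: 2/5.
List the singular points by increasing real part (a conjugate pair: the negative imaginary part first).


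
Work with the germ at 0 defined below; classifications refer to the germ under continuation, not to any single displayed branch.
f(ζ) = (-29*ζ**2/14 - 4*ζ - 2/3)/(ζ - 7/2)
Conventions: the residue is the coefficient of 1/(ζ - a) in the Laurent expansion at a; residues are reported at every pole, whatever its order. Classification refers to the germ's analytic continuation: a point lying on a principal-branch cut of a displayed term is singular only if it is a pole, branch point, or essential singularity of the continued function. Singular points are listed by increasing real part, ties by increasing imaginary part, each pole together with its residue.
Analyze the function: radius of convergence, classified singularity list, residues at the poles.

Denominator factor (ζ - 7/2): pole of order 1 at 7/2, modulus 7/2.
The radius of convergence is the smallest modulus among the singular points: 7/2.
At the order-1 pole 7/2 set g(ζ) = (ζ - (7/2))*f(ζ) = -29*ζ**2/14 - 4*ζ - 2/3.
Simple pole: residue = g(a) at a = 7/2, which is -961/24.

Radius of convergence at 0: 7/2.
At 7/2: a pole of order 1; residue -961/24.


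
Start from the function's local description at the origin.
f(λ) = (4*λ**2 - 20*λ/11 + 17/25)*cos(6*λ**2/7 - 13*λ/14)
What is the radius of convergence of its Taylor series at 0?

The factor cos(6*λ**2/7 - 13*λ/14) is entire and contributes no finite singular point.
The polynomial part has no poles.
No finite singular points: the Taylor series at 0 converges everywhere.

The radius of convergence is infinite.


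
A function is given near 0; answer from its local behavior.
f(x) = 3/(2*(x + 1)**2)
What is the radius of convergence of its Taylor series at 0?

Denominator factor (x + 1)^2: pole of order 2 at -1, modulus 1.
The radius of convergence is the smallest modulus among the singular points: 1.

The radius of convergence is 1.


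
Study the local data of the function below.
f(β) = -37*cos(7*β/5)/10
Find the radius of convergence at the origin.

The factor cos(7*β/5) is entire and contributes no finite singular point.
The polynomial part has no poles.
No finite singular points: the Taylor series at 0 converges everywhere.

The radius of convergence is infinite.


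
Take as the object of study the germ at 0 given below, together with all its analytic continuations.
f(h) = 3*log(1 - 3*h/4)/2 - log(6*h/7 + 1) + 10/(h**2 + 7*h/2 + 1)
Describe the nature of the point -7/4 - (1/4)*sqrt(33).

The point is a pole of order 1.

The denominator factor h**2 + 7*h/2 + 1 vanishes at -7/4 - (1/4)*sqrt(33) and appears to the power 1; the numerator there equals 10, nonzero, and no other factor vanishes.
The branch terms are analytic at this point.
Hence a pole whose order is the multiplicity, 1.


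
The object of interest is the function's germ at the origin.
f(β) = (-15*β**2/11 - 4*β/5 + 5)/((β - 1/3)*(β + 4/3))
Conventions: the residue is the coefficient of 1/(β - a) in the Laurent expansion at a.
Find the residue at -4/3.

At the order-1 pole -4/3 set g(β) = (β - (-4/3))*f(β) = (-15*β**2/11 - 4*β/5 + 5)/(β - 1/3).
Simple pole: residue = g(a) at a = -4/3, which is -601/275.

The residue is -601/275.


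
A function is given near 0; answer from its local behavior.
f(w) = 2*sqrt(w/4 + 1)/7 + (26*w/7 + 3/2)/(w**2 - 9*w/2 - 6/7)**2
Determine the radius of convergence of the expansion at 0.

The radius of convergence is -9/4 + (1/28)*sqrt(4641).

Denominator factor (w**2 - 9*w/2 - 6/7)^2: discriminant 663/28, real irrational roots 9/4 + (1/28)*sqrt(4641) and 9/4 - (1/28)*sqrt(4641); poles of order 2, moduli 9/4 + (1/28)*sqrt(4641) and -9/4 + (1/28)*sqrt(4641).
Branch term (2/7)*sqrt(1 - w/(-4)): its argument vanishes at w = -4, a square-root branch point, modulus 4.
The radius of convergence is the smallest modulus among the singular points: -9/4 + (1/28)*sqrt(4641).


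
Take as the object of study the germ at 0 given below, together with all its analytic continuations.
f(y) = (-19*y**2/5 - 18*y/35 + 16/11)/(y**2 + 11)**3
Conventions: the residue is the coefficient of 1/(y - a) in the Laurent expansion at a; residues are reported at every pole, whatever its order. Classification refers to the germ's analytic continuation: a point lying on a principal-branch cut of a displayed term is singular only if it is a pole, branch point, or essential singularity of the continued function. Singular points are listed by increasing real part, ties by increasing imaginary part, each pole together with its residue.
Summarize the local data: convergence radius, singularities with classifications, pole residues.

Radius of convergence at 0: sqrt(11).
At -(sqrt(11))*i: a pole of order 3; residue -((2059/1171280)*sqrt(11))*i.
At (sqrt(11))*i: a pole of order 3; residue ((2059/1171280)*sqrt(11))*i.

Denominator factor (y**2 + 11)^3: discriminant -44, complex-conjugate roots (sqrt(11))*i and -(sqrt(11))*i; poles of order 3, moduli sqrt(11) and sqrt(11).
The radius of convergence is the smallest modulus among the singular points: sqrt(11).
The factor y**2 + 11 splits as (y - a)(y - a') with a = -(sqrt(11))*i, a' = (sqrt(11))*i. At the order-3 pole a set g(y) = (y - a)^3*f(y) = [-19*y**2/5 - 18*y/35 + 16/11] / (y - a')^3.
Order-3 pole: residue = g''(a)/2; g''(-(sqrt(11))*i) = -((2059/585640)*sqrt(11))*i, so the residue is -((2059/1171280)*sqrt(11))*i.
The factor y**2 + 11 splits as (y - a)(y - a') with a = (sqrt(11))*i, a' = -(sqrt(11))*i. At the order-3 pole a set g(y) = (y - a)^3*f(y) = [-19*y**2/5 - 18*y/35 + 16/11] / (y - a')^3.
Order-3 pole: residue = g''(a)/2; g''((sqrt(11))*i) = ((2059/585640)*sqrt(11))*i, so the residue is ((2059/1171280)*sqrt(11))*i.
List the singular points by increasing real part (a conjugate pair: the negative imaginary part first).
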